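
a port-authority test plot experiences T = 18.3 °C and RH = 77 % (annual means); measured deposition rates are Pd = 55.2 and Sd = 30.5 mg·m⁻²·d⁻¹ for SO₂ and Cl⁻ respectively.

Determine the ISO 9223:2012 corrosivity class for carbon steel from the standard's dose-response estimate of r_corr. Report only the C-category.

carbon steel: f(T) = -0.054·(T−10) [T>10 °C] = -0.4482
  SO₂ term: 1.77·55.2^0.52·exp(0.02·77-0.4482) = 42.46
  Sd branch = 0.102·Sd^0.62·e^(0.033·RH+0.04·T) = 22.4 μm/a
  r_corr = 42.46 + 22.4 = 64.86 μm/a
Category bounds: 50…80 μm/a bracket r_corr ⇒ C4

C4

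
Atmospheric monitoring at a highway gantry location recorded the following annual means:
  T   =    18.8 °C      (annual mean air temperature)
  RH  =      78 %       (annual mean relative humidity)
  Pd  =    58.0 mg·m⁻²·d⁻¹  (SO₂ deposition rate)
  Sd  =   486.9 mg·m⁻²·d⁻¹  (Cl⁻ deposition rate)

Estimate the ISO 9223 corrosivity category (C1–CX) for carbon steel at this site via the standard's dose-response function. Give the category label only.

carbon steel: f(T) = -0.054·(T−10) [T>10 °C] = -0.4752
  Pd branch = 1.77·Pd^0.52·e^(0.02·RH+f) = 43.26 μm/a
  Cl⁻ term: 0.102·486.9^0.62·exp(0.033·78+0.04·18.8) = 131.6
  sum: 43.26 + 131.6 → r_corr = 174.9 μm/a
Category bounds: 80…200 μm/a bracket r_corr ⇒ C5

C5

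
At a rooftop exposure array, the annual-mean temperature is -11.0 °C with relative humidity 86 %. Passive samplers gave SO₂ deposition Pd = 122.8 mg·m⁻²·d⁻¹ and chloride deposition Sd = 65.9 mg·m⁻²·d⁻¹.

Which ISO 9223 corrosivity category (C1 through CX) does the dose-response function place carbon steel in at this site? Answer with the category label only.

carbon steel: T≤10 °C ⇒ hinge +0.150·(-11.0−10) = -3.1500
  sulphur-dioxide contribution → 5.168 μm/a
  chloride contribution → 15.06 μm/a
  ⇒ r_corr(carbon steel) = 20.23 μm/a
20.2 μm/a falls in (1.3, 25] for carbon steel → category C2

C2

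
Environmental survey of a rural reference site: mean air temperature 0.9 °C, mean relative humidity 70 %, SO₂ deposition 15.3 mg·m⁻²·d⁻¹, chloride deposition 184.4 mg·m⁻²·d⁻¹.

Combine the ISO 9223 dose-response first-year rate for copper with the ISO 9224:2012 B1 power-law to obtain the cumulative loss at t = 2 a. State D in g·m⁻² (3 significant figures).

D(2) = 10.8 g·m⁻²

copper: T≤10 °C ⇒ hinge +0.126·(0.9−10) = -1.1466
  SO₂ term: 0.0053·15.3^0.26·exp(0.059·70-1.1466) = 0.2128
  Sd branch = 0.01025·Sd^0.27·e^(0.036·RH+0.049·T) = 0.5446 μm/a
  sum: 0.2128 + 0.5446 → r_corr = 0.7574 μm/a
Long-term exponent b (ISO 9224 Table 2, B1) = 0.667
  D(2) = 0.7574 × 2^0.667 = 0.7574 × 1.588 = 1.203 μm
  Mass loss = 1.203 μm × 8.96 g/cm³ = 10.77 g·m⁻²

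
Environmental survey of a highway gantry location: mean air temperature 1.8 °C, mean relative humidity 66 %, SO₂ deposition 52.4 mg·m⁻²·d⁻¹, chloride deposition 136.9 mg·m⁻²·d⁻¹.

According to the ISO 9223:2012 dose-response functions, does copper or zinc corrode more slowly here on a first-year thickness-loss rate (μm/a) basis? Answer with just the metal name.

copper: T≤10 °C ⇒ hinge +0.126·(1.8−10) = -1.0332
  Pd branch = 0.0053·Pd^0.26·e^(0.059·RH+f) = 0.2593 μm/a
  Sd branch = 0.01025·Sd^0.27·e^(0.036·RH+0.049·T) = 0.4547 μm/a
  sum: 0.2593 + 0.4547 → r_corr = 0.714 μm/a
zinc: temperature factor f = +0.038·(-8.2) = -0.3116
  Pd branch = 0.0129·Pd^0.44·e^(0.046·RH+f) = 1.123 μm/a
  Cl⁻ term: 0.0175·136.9^0.57·exp(0.008·66+0.085·1.8) = 0.5709
  r_corr = 1.123 + 0.5709 = 1.694 μm/a
Ordering by μm/a: zinc (1.69) > copper (0.714)

copper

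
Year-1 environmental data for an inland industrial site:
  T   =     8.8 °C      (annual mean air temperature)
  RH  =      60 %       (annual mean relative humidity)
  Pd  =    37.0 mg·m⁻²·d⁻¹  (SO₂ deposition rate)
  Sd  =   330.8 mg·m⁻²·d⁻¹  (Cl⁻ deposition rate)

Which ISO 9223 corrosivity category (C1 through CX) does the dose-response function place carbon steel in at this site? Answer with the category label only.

carbon steel: f(T) = +0.150·(T−10) [T≤10 °C] = -0.1800
  SO₂ term: 1.77·37.0^0.52·exp(0.02·60-0.1800) = 32.09
  Sd branch = 0.102·Sd^0.62·e^(0.033·RH+0.04·T) = 38.33 μm/a
  sum: 32.09 + 38.33 → r_corr = 70.42 μm/a
70.4 μm/a falls in (50, 80] for carbon steel → category C4

C4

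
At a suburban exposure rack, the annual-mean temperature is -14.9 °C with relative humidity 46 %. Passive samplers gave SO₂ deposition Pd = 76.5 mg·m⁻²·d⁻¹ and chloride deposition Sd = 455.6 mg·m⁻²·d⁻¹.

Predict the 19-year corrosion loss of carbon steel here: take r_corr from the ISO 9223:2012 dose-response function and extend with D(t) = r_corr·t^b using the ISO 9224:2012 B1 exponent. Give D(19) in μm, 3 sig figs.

D(19) = 57.9 μm

carbon steel: temperature factor f = +0.150·(-24.9) = -3.7350
  Pd branch = 1.77·Pd^0.52·e^(0.02·RH+f) = 1.011 μm/a
  Cl⁻ term: 0.102·455.6^0.62·exp(0.033·46+0.04·-14.9) = 11.41
  r_corr = 1.011 + 11.41 = 12.42 μm/a
ISO 9224: D(t) = r_corr · t^b with b = 0.523 (carbon steel, B1)
  D(19) = 12.42 × 19^0.523 = 12.42 × 4.664 = 57.94 μm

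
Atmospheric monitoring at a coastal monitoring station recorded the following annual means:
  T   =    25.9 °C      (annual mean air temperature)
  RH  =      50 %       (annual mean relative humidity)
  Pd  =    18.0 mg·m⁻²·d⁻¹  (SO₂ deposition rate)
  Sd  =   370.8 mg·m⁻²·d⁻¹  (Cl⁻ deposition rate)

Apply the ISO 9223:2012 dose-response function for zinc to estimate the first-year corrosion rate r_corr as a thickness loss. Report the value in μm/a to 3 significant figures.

zinc: f(T) = -0.071·(T−10) [T>10 °C] = -1.1289
  sulphur-dioxide contribution → 0.1484 μm/a
  chloride contribution → 6.875 μm/a
  ⇒ r_corr(zinc) = 7.023 μm/a

r_corr = 7.02 μm/a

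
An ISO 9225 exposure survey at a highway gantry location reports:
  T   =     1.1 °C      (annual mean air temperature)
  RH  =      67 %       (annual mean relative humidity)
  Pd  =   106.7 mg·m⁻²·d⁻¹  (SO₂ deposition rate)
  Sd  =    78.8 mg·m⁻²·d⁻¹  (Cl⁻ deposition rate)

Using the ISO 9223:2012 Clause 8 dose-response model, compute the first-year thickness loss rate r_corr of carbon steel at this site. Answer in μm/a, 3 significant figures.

carbon steel: T≤10 °C ⇒ hinge +0.150·(1.1−10) = -1.3350
  Pd branch = 1.77·Pd^0.52·e^(0.02·RH+f) = 20.17 μm/a
  Sd branch = 0.102·Sd^0.62·e^(0.033·RH+0.04·T) = 14.58 μm/a
  r_corr = 20.17 + 14.58 = 34.75 μm/a

r_corr = 34.8 μm/a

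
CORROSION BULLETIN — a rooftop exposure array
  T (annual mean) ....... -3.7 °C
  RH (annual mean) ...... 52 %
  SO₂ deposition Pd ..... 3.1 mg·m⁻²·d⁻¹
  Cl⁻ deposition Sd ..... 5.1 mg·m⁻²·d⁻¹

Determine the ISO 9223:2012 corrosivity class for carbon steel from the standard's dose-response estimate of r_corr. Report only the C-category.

carbon steel: f(T) = +0.150·(T−10) [T≤10 °C] = -2.0550
  SO₂ term: 1.77·3.1^0.52·exp(0.02·52-2.0550) = 1.155
  Sd branch = 0.102·Sd^0.62·e^(0.033·RH+0.04·T) = 1.344 μm/a
  r_corr = 1.155 + 1.344 = 2.499 μm/a
2.5 μm/a falls in (1.3, 25] for carbon steel → category C2

C2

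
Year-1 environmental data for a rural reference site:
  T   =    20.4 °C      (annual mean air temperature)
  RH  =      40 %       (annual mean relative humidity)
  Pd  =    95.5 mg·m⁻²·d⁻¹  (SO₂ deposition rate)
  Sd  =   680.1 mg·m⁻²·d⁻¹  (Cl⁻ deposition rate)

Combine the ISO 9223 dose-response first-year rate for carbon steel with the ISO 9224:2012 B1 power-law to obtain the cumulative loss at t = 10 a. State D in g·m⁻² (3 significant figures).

D(10) = 1.92e+03 g·m⁻²

carbon steel: temperature factor f = -0.054·(10.4) = -0.5616
  Pd branch = 1.77·Pd^0.52·e^(0.02·RH+f) = 24.05 μm/a
  Cl⁻ term: 0.102·680.1^0.62·exp(0.033·40+0.04·20.4) = 49.25
  sum: 24.05 + 49.25 → r_corr = 73.3 μm/a
Power-law: D(10) = r_corr · 10^0.523
  D(10) = 73.3 × 10^0.523 = 73.3 × 3.334 = 244.4 μm
  Mass loss = 244.4 μm × 7.85 g/cm³ = 1919 g·m⁻²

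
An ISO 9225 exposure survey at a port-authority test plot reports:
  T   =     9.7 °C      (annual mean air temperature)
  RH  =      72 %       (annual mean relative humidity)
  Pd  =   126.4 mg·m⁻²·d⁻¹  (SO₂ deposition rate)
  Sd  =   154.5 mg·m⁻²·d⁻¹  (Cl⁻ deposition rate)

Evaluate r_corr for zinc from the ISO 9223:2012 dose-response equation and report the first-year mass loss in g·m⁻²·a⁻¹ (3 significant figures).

zinc: f(T) = +0.038·(T−10) [T≤10 °C] = -0.0114
  Pd branch = 0.0129·Pd^0.44·e^(0.046·RH+f) = 2.943 μm/a
  Sd branch = 0.0175·Sd^0.57·e^(0.008·RH+0.085·T) = 1.256 μm/a
  r_corr = 2.943 + 1.256 = 4.199 μm/a
Convert to mass loss: 4.199 μm/a × 7.14 g/cm³ = 29.98 g·m⁻²·a⁻¹

r_corr = 30.0 g·m⁻²·a⁻¹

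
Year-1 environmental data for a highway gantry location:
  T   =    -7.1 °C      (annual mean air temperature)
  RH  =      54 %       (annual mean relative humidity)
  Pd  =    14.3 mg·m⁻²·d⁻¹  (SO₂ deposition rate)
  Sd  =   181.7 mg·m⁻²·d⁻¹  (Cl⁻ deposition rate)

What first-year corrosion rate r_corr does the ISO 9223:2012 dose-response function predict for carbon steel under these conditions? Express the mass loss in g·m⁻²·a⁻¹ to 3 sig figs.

r_corr = 103 g·m⁻²·a⁻¹

carbon steel: temperature factor f = +0.150·(-17.1) = -2.5650
  sulphur-dioxide contribution → 1.599 μm/a
  chloride contribution → 11.48 μm/a
  ⇒ r_corr(carbon steel) = 13.08 μm/a
Convert to mass loss: 13.08 μm/a × 7.85 g/cm³ = 102.7 g·m⁻²·a⁻¹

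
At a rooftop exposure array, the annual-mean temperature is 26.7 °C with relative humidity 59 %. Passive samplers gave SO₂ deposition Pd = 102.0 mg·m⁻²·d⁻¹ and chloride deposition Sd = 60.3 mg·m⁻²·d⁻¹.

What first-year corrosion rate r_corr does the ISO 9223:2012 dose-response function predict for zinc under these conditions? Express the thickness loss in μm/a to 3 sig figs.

r_corr = 3.26 μm/a

zinc: temperature factor f = -0.071·(16.7) = -1.1857
  Pd branch = 0.0129·Pd^0.44·e^(0.046·RH+f) = 0.4551 μm/a
  Sd branch = 0.0175·Sd^0.57·e^(0.008·RH+0.085·T) = 2.808 μm/a
  r_corr = 0.4551 + 2.808 = 3.263 μm/a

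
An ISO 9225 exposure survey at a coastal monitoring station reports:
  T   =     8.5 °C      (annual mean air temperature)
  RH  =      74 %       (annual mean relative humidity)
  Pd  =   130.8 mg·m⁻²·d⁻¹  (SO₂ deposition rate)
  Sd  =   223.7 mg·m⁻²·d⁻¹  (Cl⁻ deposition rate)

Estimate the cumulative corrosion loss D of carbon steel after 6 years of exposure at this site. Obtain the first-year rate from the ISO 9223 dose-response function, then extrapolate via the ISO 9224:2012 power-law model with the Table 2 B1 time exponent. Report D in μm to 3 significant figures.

carbon steel: temperature factor f = +0.150·(-1.5) = -0.2250
  SO₂ term: 1.77·130.8^0.52·exp(0.02·74-0.2250) = 78.28
  Cl⁻ term: 0.102·223.7^0.62·exp(0.033·74+0.04·8.5) = 47.16
  sum: 78.28 + 47.16 → r_corr = 125.4 μm/a
Long-term exponent b (ISO 9224 Table 2, B1) = 0.523
  D(6) = 125.4 × 6^0.523 = 125.4 × 2.553 = 320.2 μm

D(6) = 320 μm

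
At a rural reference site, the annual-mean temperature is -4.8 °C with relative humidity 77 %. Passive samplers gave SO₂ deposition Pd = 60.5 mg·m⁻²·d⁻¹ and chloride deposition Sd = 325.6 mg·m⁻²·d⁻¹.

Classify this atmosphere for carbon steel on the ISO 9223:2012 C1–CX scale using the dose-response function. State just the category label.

C3

carbon steel: T≤10 °C ⇒ hinge +0.150·(-4.8−10) = -2.2200
  Pd branch = 1.77·Pd^0.52·e^(0.02·RH+f) = 7.571 μm/a
  Sd branch = 0.102·Sd^0.62·e^(0.033·RH+0.04·T) = 38.6 μm/a
  sum: 7.571 + 38.6 → r_corr = 46.17 μm/a
ISO 9223 Table 2 (carbon steel): 25 < 46.2 ≤ 50 μm/a ⇒ C3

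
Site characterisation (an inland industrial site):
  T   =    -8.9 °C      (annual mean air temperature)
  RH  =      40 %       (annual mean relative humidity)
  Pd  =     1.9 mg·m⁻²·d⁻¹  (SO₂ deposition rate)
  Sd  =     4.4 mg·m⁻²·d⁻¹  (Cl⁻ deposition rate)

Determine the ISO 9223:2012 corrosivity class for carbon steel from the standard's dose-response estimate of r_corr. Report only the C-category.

carbon steel: f(T) = +0.150·(T−10) [T≤10 °C] = -2.8350
  sulphur-dioxide contribution → 0.323 μm/a
  chloride contribution → 0.6702 μm/a
  total first-year rate 0.9931 μm/a
ISO 9223 Table 2 (carbon steel): 0 < 0.993 ≤ 1.3 μm/a ⇒ C1

C1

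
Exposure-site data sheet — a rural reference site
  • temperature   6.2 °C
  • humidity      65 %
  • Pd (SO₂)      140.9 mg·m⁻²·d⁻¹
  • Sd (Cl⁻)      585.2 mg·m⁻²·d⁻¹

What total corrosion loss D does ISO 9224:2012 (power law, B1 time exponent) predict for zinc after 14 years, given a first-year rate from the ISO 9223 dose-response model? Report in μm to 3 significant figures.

D(14) = 32.8 μm

zinc: f(T) = +0.038·(T−10) [T≤10 °C] = -0.1444
  sulphur-dioxide contribution → 1.959 μm/a
  chloride contribution → 1.884 μm/a
  total first-year rate 3.843 μm/a
Power-law: D(14) = r_corr · 14^0.813
  D(14) = 3.843 × 14^0.813 = 3.843 × 8.547 = 32.84 μm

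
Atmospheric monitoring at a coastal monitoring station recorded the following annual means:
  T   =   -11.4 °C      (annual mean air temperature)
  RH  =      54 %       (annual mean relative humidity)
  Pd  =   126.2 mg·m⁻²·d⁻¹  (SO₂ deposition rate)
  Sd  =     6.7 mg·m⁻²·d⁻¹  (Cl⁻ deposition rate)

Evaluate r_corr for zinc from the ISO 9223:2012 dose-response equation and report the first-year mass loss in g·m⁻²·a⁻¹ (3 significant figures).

r_corr = 4.33 g·m⁻²·a⁻¹

zinc: temperature factor f = +0.038·(-21.4) = -0.8132
  SO₂ term: 0.0129·126.2^0.44·exp(0.046·54-0.8132) = 0.5763
  Cl⁻ term: 0.0175·6.7^0.57·exp(0.008·54+0.085·-11.4) = 0.03025
  sum: 0.5763 + 0.03025 → r_corr = 0.6066 μm/a
Convert to mass loss: 0.6066 μm/a × 7.14 g/cm³ = 4.331 g·m⁻²·a⁻¹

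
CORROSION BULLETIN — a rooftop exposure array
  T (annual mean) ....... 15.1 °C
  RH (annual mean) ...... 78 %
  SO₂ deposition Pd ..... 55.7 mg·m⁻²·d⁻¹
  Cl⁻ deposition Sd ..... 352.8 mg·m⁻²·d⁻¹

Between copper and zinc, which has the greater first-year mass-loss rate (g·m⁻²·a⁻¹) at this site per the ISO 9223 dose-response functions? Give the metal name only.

copper: T>10 °C ⇒ hinge -0.080·(15.1−10) = -0.4080
  sulphur-dioxide contribution → 0.9991 μm/a
  chloride contribution → 1.735 μm/a
  total first-year rate 2.735 μm/a
  mass loss = 2.735 μm/a × 8.96 g/cm³ = 24.5 g·m⁻²·a⁻¹
zinc: f(T) = -0.071·(T−10) [T>10 °C] = -0.3621
  sulphur-dioxide contribution → 1.904 μm/a
  chloride contribution → 3.338 μm/a
  ⇒ r_corr(zinc) = 5.243 μm/a
  mass loss = 5.243 μm/a × 7.14 g/cm³ = 37.43 g·m⁻²·a⁻¹
Ordering by g·m⁻²·a⁻¹: zinc (37.4) > copper (24.5)

zinc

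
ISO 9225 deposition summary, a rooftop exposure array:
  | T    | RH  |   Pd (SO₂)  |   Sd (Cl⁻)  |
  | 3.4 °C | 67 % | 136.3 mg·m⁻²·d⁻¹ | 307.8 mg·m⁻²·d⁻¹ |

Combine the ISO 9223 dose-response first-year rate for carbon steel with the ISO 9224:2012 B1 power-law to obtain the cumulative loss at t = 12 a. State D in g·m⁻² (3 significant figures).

carbon steel: temperature factor f = +0.150·(-6.6) = -0.9900
  Pd branch = 1.77·Pd^0.52·e^(0.02·RH+f) = 32.35 μm/a
  Sd branch = 0.102·Sd^0.62·e^(0.033·RH+0.04·T) = 37.21 μm/a
  r_corr = 32.35 + 37.21 = 69.56 μm/a
Power-law: D(12) = r_corr · 12^0.523
  D(12) = 69.56 × 12^0.523 = 69.56 × 3.668 = 255.1 μm
  Mass loss = 255.1 μm × 7.85 g/cm³ = 2003 g·m⁻²

D(12) = 2.00e+03 g·m⁻²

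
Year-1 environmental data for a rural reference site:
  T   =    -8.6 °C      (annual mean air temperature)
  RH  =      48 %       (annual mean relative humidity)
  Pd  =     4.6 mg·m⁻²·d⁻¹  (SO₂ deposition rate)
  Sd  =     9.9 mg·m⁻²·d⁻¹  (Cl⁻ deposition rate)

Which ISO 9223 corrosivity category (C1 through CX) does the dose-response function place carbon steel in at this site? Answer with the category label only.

C2

carbon steel: f(T) = +0.150·(T−10) [T≤10 °C] = -2.7900
  sulphur-dioxide contribution → 0.6278 μm/a
  chloride contribution → 1.46 μm/a
  ⇒ r_corr(carbon steel) = 2.088 μm/a
ISO 9223 Table 2 (carbon steel): 1.3 < 2.09 ≤ 25 μm/a ⇒ C2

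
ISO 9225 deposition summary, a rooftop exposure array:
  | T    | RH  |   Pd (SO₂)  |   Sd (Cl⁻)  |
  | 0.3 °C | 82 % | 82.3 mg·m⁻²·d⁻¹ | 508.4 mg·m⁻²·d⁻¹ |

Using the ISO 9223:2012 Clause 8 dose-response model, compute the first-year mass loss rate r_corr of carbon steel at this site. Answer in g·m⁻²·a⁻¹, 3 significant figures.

carbon steel: T≤10 °C ⇒ hinge +0.150·(0.3−10) = -1.4550
  SO₂ term: 1.77·82.3^0.52·exp(0.02·82-1.4550) = 21.1
  Sd branch = 0.102·Sd^0.62·e^(0.033·RH+0.04·T) = 73.6 μm/a
  r_corr = 21.1 + 73.6 = 94.7 μm/a
Convert to mass loss: 94.7 μm/a × 7.85 g/cm³ = 743.4 g·m⁻²·a⁻¹

r_corr = 743 g·m⁻²·a⁻¹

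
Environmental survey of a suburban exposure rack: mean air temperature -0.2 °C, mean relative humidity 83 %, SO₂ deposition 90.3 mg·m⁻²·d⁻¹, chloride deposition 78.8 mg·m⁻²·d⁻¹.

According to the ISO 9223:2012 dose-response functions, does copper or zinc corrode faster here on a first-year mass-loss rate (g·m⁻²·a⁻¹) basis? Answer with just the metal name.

copper: T≤10 °C ⇒ hinge +0.126·(-0.2−10) = -1.2852
  SO₂ term: 0.0053·90.3^0.26·exp(0.059·83-1.2852) = 0.6329
  Cl⁻ term: 0.01025·78.8^0.27·exp(0.036·83+0.049·-0.2) = 0.6549
  sum: 0.6329 + 0.6549 → r_corr = 1.288 μm/a
  mass loss = 1.288 μm/a × 8.96 g/cm³ = 11.54 g·m⁻²·a⁻¹
zinc: f(T) = +0.038·(T−10) [T≤10 °C] = -0.3876
  Pd branch = 0.0129·Pd^0.44·e^(0.046·RH+f) = 2.89 μm/a
  Sd branch = 0.0175·Sd^0.57·e^(0.008·RH+0.085·T) = 0.4028 μm/a
  r_corr = 2.89 + 0.4028 = 3.293 μm/a
  mass loss = 3.293 μm/a × 7.14 g/cm³ = 23.51 g·m⁻²·a⁻¹
Ordering by g·m⁻²·a⁻¹: zinc (23.5) > copper (11.5)

zinc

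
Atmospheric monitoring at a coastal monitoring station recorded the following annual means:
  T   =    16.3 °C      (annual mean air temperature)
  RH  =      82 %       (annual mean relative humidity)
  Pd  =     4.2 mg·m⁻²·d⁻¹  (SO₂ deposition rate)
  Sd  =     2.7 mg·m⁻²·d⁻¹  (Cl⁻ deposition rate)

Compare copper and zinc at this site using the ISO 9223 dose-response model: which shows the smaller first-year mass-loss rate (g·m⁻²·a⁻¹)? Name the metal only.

copper: f(T) = -0.080·(T−10) [T>10 °C] = -0.5040
  sulphur-dioxide contribution → 0.5869 μm/a
  chloride contribution → 0.5703 μm/a
  ⇒ r_corr(copper) = 1.157 μm/a
  mass loss = 1.157 μm/a × 8.96 g/cm³ = 10.37 g·m⁻²·a⁻¹
zinc: T>10 °C ⇒ hinge -0.071·(16.3−10) = -0.4473
  sulphur-dioxide contribution → 0.6741 μm/a
  chloride contribution → 0.2374 μm/a
  total first-year rate 0.9115 μm/a
  mass loss = 0.9115 μm/a × 7.14 g/cm³ = 6.508 g·m⁻²·a⁻¹
Ordering by g·m⁻²·a⁻¹: copper (10.4) > zinc (6.51)

zinc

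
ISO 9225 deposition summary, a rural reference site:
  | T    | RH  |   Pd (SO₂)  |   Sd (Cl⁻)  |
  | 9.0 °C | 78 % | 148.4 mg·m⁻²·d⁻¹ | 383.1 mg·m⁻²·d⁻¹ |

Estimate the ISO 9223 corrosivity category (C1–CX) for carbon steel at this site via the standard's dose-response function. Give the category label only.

C5

carbon steel: f(T) = +0.150·(T−10) [T≤10 °C] = -0.1500
  SO₂ term: 1.77·148.4^0.52·exp(0.02·78-0.1500) = 97.61
  Sd branch = 0.102·Sd^0.62·e^(0.033·RH+0.04·T) = 76.64 μm/a
  sum: 97.61 + 76.64 → r_corr = 174.2 μm/a
174 μm/a falls in (80, 200] for carbon steel → category C5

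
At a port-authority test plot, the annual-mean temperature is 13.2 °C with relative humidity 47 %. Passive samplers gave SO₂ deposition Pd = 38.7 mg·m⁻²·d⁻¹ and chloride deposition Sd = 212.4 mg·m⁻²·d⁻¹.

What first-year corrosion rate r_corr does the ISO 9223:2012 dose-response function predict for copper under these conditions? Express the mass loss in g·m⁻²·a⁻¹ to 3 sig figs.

copper: f(T) = -0.080·(T−10) [T>10 °C] = -0.2560
  sulphur-dioxide contribution → 0.1699 μm/a
  chloride contribution → 0.4516 μm/a
  total first-year rate 0.6215 μm/a
Convert to mass loss: 0.6215 μm/a × 8.96 g/cm³ = 5.569 g·m⁻²·a⁻¹

r_corr = 5.57 g·m⁻²·a⁻¹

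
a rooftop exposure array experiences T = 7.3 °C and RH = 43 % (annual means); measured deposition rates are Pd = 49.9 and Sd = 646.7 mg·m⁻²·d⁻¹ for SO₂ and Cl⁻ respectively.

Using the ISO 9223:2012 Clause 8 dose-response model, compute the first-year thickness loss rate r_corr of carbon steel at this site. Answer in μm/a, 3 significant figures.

carbon steel: T≤10 °C ⇒ hinge +0.150·(7.3−10) = -0.4050
  sulphur-dioxide contribution → 21.31 μm/a
  chloride contribution → 31.21 μm/a
  total first-year rate 52.52 μm/a

r_corr = 52.5 μm/a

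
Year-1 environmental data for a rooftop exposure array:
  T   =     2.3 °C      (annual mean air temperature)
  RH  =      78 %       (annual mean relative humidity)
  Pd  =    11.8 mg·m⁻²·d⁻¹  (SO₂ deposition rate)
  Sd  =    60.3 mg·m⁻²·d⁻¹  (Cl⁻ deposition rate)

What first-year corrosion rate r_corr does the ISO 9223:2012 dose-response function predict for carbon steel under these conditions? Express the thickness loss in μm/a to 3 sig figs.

r_corr = 28.2 μm/a

carbon steel: T≤10 °C ⇒ hinge +0.150·(2.3−10) = -1.1550
  Pd branch = 1.77·Pd^0.52·e^(0.02·RH+f) = 9.577 μm/a
  Sd branch = 0.102·Sd^0.62·e^(0.033·RH+0.04·T) = 18.63 μm/a
  sum: 9.577 + 18.63 → r_corr = 28.21 μm/a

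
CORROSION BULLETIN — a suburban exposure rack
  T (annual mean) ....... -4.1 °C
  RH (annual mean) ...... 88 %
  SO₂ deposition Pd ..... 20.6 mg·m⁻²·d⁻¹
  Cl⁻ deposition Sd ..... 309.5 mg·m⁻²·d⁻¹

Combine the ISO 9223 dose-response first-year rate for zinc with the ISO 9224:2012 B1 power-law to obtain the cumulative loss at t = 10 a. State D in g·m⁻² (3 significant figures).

zinc: T≤10 °C ⇒ hinge +0.038·(-4.1−10) = -0.5358
  SO₂ term: 0.0129·20.6^0.44·exp(0.046·88-0.5358) = 1.637
  Sd branch = 0.0175·Sd^0.57·e^(0.008·RH+0.085·T) = 0.6563 μm/a
  r_corr = 1.637 + 0.6563 = 2.293 μm/a
Long-term exponent b (ISO 9224 Table 2, B1) = 0.813
  D(10) = 2.293 × 10^0.813 = 2.293 × 6.501 = 14.91 μm
  Mass loss = 14.91 μm × 7.14 g/cm³ = 106.4 g·m⁻²

D(10) = 106 g·m⁻²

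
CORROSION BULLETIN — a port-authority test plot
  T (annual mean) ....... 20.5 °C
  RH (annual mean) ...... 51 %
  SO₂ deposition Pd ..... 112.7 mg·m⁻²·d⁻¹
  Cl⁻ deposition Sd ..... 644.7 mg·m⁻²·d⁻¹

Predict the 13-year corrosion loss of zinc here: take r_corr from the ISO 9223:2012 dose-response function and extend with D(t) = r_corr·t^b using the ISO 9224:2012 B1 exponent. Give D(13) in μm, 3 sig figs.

D(13) = 52.4 μm

zinc: f(T) = -0.071·(T−10) [T>10 °C] = -0.7455
  sulphur-dioxide contribution → 0.5111 μm/a
  chloride contribution → 6.002 μm/a
  total first-year rate 6.513 μm/a
ISO 9224: D(t) = r_corr · t^b with b = 0.813 (zinc, B1)
  D(13) = 6.513 × 13^0.813 = 6.513 × 8.047 = 52.41 μm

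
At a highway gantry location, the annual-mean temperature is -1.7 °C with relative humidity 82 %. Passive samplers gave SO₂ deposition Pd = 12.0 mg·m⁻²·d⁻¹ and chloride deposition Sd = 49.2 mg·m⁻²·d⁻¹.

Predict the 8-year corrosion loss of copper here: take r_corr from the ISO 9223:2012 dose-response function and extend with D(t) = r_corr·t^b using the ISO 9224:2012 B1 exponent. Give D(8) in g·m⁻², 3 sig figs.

D(8) = 29.0 g·m⁻²

copper: temperature factor f = +0.126·(-11.7) = -1.4742
  sulphur-dioxide contribution → 0.2922 μm/a
  chloride contribution → 0.5169 μm/a
  ⇒ r_corr(copper) = 0.8092 μm/a
ISO 9224: D(t) = r_corr · t^b with b = 0.667 (copper, B1)
  D(8) = 0.8092 × 8^0.667 = 0.8092 × 4.003 = 3.239 μm
  Mass loss = 3.239 μm × 8.96 g/cm³ = 29.02 g·m⁻²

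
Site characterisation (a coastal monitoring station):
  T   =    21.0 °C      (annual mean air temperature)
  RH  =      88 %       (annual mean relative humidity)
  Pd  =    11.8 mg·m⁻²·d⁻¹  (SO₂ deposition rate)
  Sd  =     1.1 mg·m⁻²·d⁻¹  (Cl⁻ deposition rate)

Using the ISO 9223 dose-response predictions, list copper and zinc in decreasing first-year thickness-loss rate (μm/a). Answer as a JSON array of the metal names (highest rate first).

["copper", "zinc"]

copper: f(T) = -0.080·(T−10) [T>10 °C] = -0.8800
  Pd branch = 0.0053·Pd^0.26·e^(0.059·RH+f) = 0.751 μm/a
  Cl⁻ term: 0.01025·1.1^0.27·exp(0.036·88+0.049·21.0) = 0.6993
  r_corr = 0.751 + 0.6993 = 1.45 μm/a
zinc: T>10 °C ⇒ hinge -0.071·(21.0−10) = -0.7810
  SO₂ term: 0.0129·11.8^0.44·exp(0.046·88-0.7810) = 1.002
  Cl⁻ term: 0.0175·1.1^0.57·exp(0.008·88+0.085·21.0) = 0.2226
  r_corr = 1.002 + 0.2226 = 1.225 μm/a
Ordering by μm/a: copper (1.45) > zinc (1.23)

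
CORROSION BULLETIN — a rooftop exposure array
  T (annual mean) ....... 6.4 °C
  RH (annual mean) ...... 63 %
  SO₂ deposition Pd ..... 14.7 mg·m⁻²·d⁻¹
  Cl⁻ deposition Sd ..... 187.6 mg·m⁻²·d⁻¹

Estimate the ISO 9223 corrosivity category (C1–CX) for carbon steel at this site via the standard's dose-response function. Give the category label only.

carbon steel: T≤10 °C ⇒ hinge +0.150·(6.4−10) = -0.5400
  sulphur-dioxide contribution → 14.71 μm/a
  chloride contribution → 27.04 μm/a
  ⇒ r_corr(carbon steel) = 41.76 μm/a
ISO 9223 Table 2 (carbon steel): 25 < 41.8 ≤ 50 μm/a ⇒ C3

C3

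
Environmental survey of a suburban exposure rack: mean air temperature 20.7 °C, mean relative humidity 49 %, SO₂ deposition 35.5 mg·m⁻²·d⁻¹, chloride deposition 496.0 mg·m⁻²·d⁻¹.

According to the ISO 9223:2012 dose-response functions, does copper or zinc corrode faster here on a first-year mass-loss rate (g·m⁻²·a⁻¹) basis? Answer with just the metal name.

zinc

copper: T>10 °C ⇒ hinge -0.080·(20.7−10) = -0.8560
  Pd branch = 0.0053·Pd^0.26·e^(0.059·RH+f) = 0.1026 μm/a
  Cl⁻ term: 0.01025·496.0^0.27·exp(0.036·49+0.049·20.7) = 0.8813
  r_corr = 0.1026 + 0.8813 = 0.9839 μm/a
  mass loss = 0.9839 μm/a × 8.96 g/cm³ = 8.815 g·m⁻²·a⁻¹
zinc: temperature factor f = -0.071·(10.7) = -0.7597
  Pd branch = 0.0129·Pd^0.44·e^(0.046·RH+f) = 0.2765 μm/a
  Cl⁻ term: 0.0175·496.0^0.57·exp(0.008·49+0.085·20.7) = 5.174
  r_corr = 0.2765 + 5.174 = 5.451 μm/a
  mass loss = 5.451 μm/a × 7.14 g/cm³ = 38.92 g·m⁻²·a⁻¹
Ordering by g·m⁻²·a⁻¹: zinc (38.9) > copper (8.82)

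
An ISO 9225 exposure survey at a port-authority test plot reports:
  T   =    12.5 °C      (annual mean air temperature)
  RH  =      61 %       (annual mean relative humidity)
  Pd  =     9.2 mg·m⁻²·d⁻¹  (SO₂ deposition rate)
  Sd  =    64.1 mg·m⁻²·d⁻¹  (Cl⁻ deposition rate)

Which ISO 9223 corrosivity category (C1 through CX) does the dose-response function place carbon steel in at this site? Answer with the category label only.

carbon steel: f(T) = -0.054·(T−10) [T>10 °C] = -0.1350
  Pd branch = 1.77·Pd^0.52·e^(0.02·RH+f) = 16.61 μm/a
  Cl⁻ term: 0.102·64.1^0.62·exp(0.033·61+0.04·12.5) = 16.6
  sum: 16.61 + 16.6 → r_corr = 33.21 μm/a
Category bounds: 25…50 μm/a bracket r_corr ⇒ C3

C3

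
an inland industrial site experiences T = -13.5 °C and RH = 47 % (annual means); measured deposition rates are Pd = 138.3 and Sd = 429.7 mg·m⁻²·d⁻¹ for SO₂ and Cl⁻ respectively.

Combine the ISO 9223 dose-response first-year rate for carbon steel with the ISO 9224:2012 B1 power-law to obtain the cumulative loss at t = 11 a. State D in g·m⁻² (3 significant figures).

carbon steel: f(T) = +0.150·(T−10) [T≤10 °C] = -3.5250
  SO₂ term: 1.77·138.3^0.52·exp(0.02·47-3.5250) = 1.732
  Cl⁻ term: 0.102·429.7^0.62·exp(0.033·47+0.04·-13.5) = 12.03
  r_corr = 1.732 + 12.03 = 13.76 μm/a
Power-law: D(11) = r_corr · 11^0.523
  D(11) = 13.76 × 11^0.523 = 13.76 × 3.505 = 48.23 μm
  Mass loss = 48.23 μm × 7.85 g/cm³ = 378.6 g·m⁻²

D(11) = 379 g·m⁻²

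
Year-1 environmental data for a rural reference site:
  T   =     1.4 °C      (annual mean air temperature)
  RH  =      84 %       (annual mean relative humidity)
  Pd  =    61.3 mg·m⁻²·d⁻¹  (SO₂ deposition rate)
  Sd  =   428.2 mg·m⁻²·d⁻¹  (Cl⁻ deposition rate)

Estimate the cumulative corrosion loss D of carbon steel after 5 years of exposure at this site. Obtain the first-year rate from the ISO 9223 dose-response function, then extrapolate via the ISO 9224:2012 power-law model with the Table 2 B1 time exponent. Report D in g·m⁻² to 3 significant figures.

D(5) = 1.75e+03 g·m⁻²

carbon steel: temperature factor f = +0.150·(-8.6) = -1.2900
  SO₂ term: 1.77·61.3^0.52·exp(0.02·84-1.2900) = 22.22
  Cl⁻ term: 0.102·428.2^0.62·exp(0.033·84+0.04·1.4) = 73.86
  sum: 22.22 + 73.86 → r_corr = 96.08 μm/a
Power-law: D(5) = r_corr · 5^0.523
  D(5) = 96.08 × 5^0.523 = 96.08 × 2.32 = 223 μm
  Mass loss = 223 μm × 7.85 g/cm³ = 1750 g·m⁻²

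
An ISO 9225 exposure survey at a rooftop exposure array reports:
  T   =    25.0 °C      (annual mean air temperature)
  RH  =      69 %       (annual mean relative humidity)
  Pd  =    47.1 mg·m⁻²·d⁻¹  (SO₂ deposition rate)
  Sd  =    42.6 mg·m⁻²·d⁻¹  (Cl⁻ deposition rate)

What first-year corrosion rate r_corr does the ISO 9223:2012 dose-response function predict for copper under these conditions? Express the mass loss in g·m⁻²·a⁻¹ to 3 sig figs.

copper: T>10 °C ⇒ hinge -0.080·(25.0−10) = -1.2000
  Pd branch = 0.0053·Pd^0.26·e^(0.059·RH+f) = 0.2548 μm/a
  Sd branch = 0.01025·Sd^0.27·e^(0.036·RH+0.049·T) = 1.152 μm/a
  sum: 0.2548 + 1.152 → r_corr = 1.407 μm/a
Convert to mass loss: 1.407 μm/a × 8.96 g/cm³ = 12.6 g·m⁻²·a⁻¹

r_corr = 12.6 g·m⁻²·a⁻¹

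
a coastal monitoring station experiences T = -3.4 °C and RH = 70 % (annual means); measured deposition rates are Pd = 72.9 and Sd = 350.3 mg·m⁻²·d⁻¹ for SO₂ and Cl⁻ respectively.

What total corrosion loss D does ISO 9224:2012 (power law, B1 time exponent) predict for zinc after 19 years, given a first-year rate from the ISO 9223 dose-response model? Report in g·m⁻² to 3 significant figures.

zinc: f(T) = +0.038·(T−10) [T≤10 °C] = -0.5092
  sulphur-dioxide contribution → 1.281 μm/a
  chloride contribution → 0.6472 μm/a
  ⇒ r_corr(zinc) = 1.928 μm/a
ISO 9224: D(t) = r_corr · t^b with b = 0.813 (zinc, B1)
  D(19) = 1.928 × 19^0.813 = 1.928 × 10.96 = 21.12 μm
  Mass loss = 21.12 μm × 7.14 g/cm³ = 150.8 g·m⁻²

D(19) = 151 g·m⁻²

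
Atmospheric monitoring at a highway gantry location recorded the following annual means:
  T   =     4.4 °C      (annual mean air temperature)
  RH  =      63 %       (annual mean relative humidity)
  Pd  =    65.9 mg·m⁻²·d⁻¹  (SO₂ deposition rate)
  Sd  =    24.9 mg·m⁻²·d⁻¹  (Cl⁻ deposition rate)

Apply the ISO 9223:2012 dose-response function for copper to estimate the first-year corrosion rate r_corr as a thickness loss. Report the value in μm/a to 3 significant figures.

r_corr = 0.613 μm/a

copper: f(T) = +0.126·(T−10) [T≤10 °C] = -0.7056
  sulphur-dioxide contribution → 0.3199 μm/a
  chloride contribution → 0.2926 μm/a
  ⇒ r_corr(copper) = 0.6125 μm/a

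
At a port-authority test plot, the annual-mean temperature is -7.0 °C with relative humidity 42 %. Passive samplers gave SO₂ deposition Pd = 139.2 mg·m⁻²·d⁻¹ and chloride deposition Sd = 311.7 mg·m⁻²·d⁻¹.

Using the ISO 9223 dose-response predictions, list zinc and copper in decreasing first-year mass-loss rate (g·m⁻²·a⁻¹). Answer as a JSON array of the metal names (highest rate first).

zinc: temperature factor f = +0.038·(-17.0) = -0.6460
  sulphur-dioxide contribution → 0.4095 μm/a
  chloride contribution → 0.3564 μm/a
  total first-year rate 0.766 μm/a
  mass loss = 0.766 μm/a × 7.14 g/cm³ = 5.469 g·m⁻²·a⁻¹
copper: temperature factor f = +0.126·(-17.0) = -2.1420
  sulphur-dioxide contribution → 0.02676 μm/a
  chloride contribution → 0.1555 μm/a
  total first-year rate 0.1823 μm/a
  mass loss = 0.1823 μm/a × 8.96 g/cm³ = 1.633 g·m⁻²·a⁻¹
Ordering by g·m⁻²·a⁻¹: zinc (5.47) > copper (1.63)

["zinc", "copper"]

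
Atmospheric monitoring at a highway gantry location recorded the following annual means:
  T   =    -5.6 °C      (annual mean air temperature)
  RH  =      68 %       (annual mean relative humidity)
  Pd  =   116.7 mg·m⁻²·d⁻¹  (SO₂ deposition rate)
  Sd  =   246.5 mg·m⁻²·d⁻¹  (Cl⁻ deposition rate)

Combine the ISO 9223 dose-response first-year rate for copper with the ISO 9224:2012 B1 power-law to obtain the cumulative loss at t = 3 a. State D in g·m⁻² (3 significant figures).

D(3) = 10.1 g·m⁻²

copper: temperature factor f = +0.126·(-15.6) = -1.9656
  SO₂ term: 0.0053·116.7^0.26·exp(0.059·68-1.9656) = 0.1414
  Cl⁻ term: 0.01025·246.5^0.27·exp(0.036·68+0.049·-5.6) = 0.3986
  sum: 0.1414 + 0.3986 → r_corr = 0.54 μm/a
Long-term exponent b (ISO 9224 Table 2, B1) = 0.667
  D(3) = 0.54 × 3^0.667 = 0.54 × 2.081 = 1.124 μm
  Mass loss = 1.124 μm × 8.96 g/cm³ = 10.07 g·m⁻²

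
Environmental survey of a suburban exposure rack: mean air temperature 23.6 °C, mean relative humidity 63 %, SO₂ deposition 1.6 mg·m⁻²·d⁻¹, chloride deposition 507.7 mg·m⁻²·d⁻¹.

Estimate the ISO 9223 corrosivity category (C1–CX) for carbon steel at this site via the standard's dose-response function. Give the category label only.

carbon steel: T>10 °C ⇒ hinge -0.054·(23.6−10) = -0.7344
  SO₂ term: 1.77·1.6^0.52·exp(0.02·63-0.7344) = 3.823
  Sd branch = 0.102·Sd^0.62·e^(0.033·RH+0.04·T) = 99.76 μm/a
  sum: 3.823 + 99.76 → r_corr = 103.6 μm/a
Category bounds: 80…200 μm/a bracket r_corr ⇒ C5

C5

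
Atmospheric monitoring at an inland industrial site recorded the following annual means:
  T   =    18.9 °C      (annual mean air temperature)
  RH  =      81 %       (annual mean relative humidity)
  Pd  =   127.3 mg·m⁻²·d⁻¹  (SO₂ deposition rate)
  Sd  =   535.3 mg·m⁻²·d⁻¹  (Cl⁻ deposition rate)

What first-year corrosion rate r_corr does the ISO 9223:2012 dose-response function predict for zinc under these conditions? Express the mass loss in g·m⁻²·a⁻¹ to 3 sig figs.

zinc: f(T) = -0.071·(T−10) [T>10 °C] = -0.6319
  SO₂ term: 0.0129·127.3^0.44·exp(0.046·81-0.6319) = 2.401
  Sd branch = 0.0175·Sd^0.57·e^(0.008·RH+0.085·T) = 5.99 μm/a
  sum: 2.401 + 5.99 → r_corr = 8.392 μm/a
Convert to mass loss: 8.392 μm/a × 7.14 g/cm³ = 59.92 g·m⁻²·a⁻¹

r_corr = 59.9 g·m⁻²·a⁻¹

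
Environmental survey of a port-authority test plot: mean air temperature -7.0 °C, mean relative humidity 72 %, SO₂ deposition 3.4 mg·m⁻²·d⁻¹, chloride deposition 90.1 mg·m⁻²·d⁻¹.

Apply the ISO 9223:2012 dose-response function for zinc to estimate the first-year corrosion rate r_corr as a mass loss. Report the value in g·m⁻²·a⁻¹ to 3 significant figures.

zinc: T≤10 °C ⇒ hinge +0.038·(-7.0−10) = -0.6460
  Pd branch = 0.0129·Pd^0.44·e^(0.046·RH+f) = 0.3179 μm/a
  Sd branch = 0.0175·Sd^0.57·e^(0.008·RH+0.085·T) = 0.2233 μm/a
  r_corr = 0.3179 + 0.2233 = 0.5412 μm/a
Convert to mass loss: 0.5412 μm/a × 7.14 g/cm³ = 3.864 g·m⁻²·a⁻¹

r_corr = 3.86 g·m⁻²·a⁻¹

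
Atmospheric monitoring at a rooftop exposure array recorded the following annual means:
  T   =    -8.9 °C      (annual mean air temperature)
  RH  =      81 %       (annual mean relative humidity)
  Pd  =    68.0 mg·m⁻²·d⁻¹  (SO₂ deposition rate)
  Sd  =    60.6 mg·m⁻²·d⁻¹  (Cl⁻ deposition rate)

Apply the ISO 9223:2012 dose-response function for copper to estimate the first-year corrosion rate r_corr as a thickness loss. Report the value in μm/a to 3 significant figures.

r_corr = 0.545 μm/a

copper: temperature factor f = +0.126·(-18.9) = -2.3814
  SO₂ term: 0.0053·68.0^0.26·exp(0.059·81-2.3814) = 0.1746
  Sd branch = 0.01025·Sd^0.27·e^(0.036·RH+0.049·T) = 0.3707 μm/a
  sum: 0.1746 + 0.3707 → r_corr = 0.5453 μm/a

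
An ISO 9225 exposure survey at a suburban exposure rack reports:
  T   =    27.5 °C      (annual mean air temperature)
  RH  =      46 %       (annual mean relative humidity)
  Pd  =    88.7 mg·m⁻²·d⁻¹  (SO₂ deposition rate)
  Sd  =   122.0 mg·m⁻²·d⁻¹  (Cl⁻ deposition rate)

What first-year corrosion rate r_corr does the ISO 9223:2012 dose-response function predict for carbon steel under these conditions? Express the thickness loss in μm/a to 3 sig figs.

r_corr = 45.3 μm/a

carbon steel: temperature factor f = -0.054·(17.5) = -0.9450
  SO₂ term: 1.77·88.7^0.52·exp(0.02·46-0.9450) = 17.78
  Sd branch = 0.102·Sd^0.62·e^(0.033·RH+0.04·T) = 27.49 μm/a
  r_corr = 17.78 + 27.49 = 45.27 μm/a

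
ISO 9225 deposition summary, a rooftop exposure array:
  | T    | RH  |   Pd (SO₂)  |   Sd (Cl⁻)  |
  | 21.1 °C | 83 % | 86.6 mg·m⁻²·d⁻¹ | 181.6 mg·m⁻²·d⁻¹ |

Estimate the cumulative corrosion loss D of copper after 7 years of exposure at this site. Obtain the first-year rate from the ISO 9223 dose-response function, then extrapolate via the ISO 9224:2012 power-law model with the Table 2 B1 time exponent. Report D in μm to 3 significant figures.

D(7) = 11.9 μm

copper: f(T) = -0.080·(T−10) [T>10 °C] = -0.8880
  sulphur-dioxide contribution → 0.9314 μm/a
  chloride contribution → 2.33 μm/a
  total first-year rate 3.261 μm/a
Power-law: D(7) = r_corr · 7^0.667
  D(7) = 3.261 × 7^0.667 = 3.261 × 3.662 = 11.94 μm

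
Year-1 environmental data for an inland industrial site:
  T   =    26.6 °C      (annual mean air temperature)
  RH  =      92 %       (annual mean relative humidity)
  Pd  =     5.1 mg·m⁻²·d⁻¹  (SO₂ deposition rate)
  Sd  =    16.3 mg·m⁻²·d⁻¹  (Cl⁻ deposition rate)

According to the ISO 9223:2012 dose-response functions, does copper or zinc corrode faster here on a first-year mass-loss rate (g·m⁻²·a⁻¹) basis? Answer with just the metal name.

copper

copper: T>10 °C ⇒ hinge -0.080·(26.6−10) = -1.3280
  sulphur-dioxide contribution → 0.4885 μm/a
  chloride contribution → 2.2 μm/a
  ⇒ r_corr(copper) = 2.689 μm/a
  mass loss = 2.689 μm/a × 8.96 g/cm³ = 24.09 g·m⁻²·a⁻¹
zinc: f(T) = -0.071·(T−10) [T>10 °C] = -1.1786
  sulphur-dioxide contribution → 0.5598 μm/a
  chloride contribution → 1.72 μm/a
  total first-year rate 2.28 μm/a
  mass loss = 2.28 μm/a × 7.14 g/cm³ = 16.28 g·m⁻²·a⁻¹
Ordering by g·m⁻²·a⁻¹: copper (24.1) > zinc (16.3)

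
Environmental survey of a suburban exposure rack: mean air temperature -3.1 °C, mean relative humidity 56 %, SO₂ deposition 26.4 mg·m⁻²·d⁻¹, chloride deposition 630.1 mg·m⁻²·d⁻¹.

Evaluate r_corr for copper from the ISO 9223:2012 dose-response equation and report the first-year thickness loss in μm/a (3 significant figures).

r_corr = 0.442 μm/a

copper: T≤10 °C ⇒ hinge +0.126·(-3.1−10) = -1.6506
  Pd branch = 0.0053·Pd^0.26·e^(0.059·RH+f) = 0.06486 μm/a
  Cl⁻ term: 0.01025·630.1^0.27·exp(0.036·56+0.049·-3.1) = 0.3768
  r_corr = 0.06486 + 0.3768 = 0.4417 μm/a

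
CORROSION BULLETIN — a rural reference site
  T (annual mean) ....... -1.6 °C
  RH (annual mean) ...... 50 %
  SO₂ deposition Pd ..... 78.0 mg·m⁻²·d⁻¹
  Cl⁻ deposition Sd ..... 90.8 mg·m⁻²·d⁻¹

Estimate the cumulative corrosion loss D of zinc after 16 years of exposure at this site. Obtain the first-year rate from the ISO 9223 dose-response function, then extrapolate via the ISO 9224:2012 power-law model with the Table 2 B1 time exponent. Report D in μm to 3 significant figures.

zinc: temperature factor f = +0.038·(-11.6) = -0.4408
  sulphur-dioxide contribution → 0.5631 μm/a
  chloride contribution → 0.2977 μm/a
  total first-year rate 0.8608 μm/a
ISO 9224: D(t) = r_corr · t^b with b = 0.813 (zinc, B1)
  D(16) = 0.8608 × 16^0.813 = 0.8608 × 9.527 = 8.2 μm

D(16) = 8.20 μm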